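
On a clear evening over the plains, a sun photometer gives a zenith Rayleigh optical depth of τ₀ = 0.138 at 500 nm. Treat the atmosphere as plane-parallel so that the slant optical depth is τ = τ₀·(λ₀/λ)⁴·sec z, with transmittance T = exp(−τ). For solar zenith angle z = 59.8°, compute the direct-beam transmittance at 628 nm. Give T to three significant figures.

0.896

sec 59.8° = 1.9880.
τ = 0.138 × (500/628)⁴ × 1.9880 = 0.138 × 0.4018 × 1.9880 = 0.1102.
T = exp(−0.1102) = 0.8956.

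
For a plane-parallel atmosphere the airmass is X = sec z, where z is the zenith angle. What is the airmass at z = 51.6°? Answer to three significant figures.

X = sec z = 1/cos 51.6° = 1/0.6211 = 1.6099.

1.61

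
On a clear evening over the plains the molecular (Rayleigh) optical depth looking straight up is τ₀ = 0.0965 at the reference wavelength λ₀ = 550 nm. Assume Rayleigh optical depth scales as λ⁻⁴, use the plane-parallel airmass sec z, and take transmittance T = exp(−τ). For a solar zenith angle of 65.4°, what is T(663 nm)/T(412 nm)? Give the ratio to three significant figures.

Airmass: sec 65.4° = 2.4022.
τ(663 nm) = 0.0965 × (550/663)⁴ × 2.4022 = 0.0965 × 0.4736 × 2.4022 = 0.1098.
τ(412 nm) = 0.0965 × (550/412)⁴ × 2.4022 = 0.0965 × 3.1759 × 2.4022 = 0.7362.
T(663)/T(412) = exp(τ_B − τ_A) = exp(0.6264) = 1.8709.

1.87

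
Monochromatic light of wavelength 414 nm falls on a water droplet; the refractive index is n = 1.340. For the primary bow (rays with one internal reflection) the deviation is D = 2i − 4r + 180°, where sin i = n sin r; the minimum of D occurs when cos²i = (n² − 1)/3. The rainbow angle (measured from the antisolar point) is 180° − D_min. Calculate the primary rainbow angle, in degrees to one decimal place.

cos²i = (1.79560 − 1)/3 = 0.26520; i = arccos(0.51498) = 59.004°.
sin r = sin 59.004°/1.340 = 0.63971; r = 39.770°.
D_min = 2·59.004° − 4·39.770° + 180° = 138.929°.
Rainbow angle = 180° − D_min = 41.071°.

41.1°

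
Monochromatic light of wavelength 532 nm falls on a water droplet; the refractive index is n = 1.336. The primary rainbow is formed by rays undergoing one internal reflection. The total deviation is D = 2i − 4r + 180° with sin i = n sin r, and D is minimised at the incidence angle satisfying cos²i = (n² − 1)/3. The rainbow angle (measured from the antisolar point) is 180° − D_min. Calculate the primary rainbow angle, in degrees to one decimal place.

41.6°

cos²i = (1.78490 − 1)/3 = 0.26163; i = arccos(0.51150) = 59.236°.
sin r = sin 59.236°/1.336 = 0.64318; r = 40.029°.
D_min = 2·59.236° − 4·40.029° + 180° = 138.356°.
Rainbow angle = 180° − D_min = 41.644°.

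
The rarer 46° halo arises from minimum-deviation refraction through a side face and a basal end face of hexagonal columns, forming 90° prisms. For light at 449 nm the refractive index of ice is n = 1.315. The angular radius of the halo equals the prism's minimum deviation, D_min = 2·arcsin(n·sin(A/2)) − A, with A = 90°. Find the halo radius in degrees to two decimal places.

n·sin(A/2) = 1.315 × sin 45° = 1.315 × 0.7071 = 0.9298.
D_min = 2·arcsin(0.9298) − 90° = 2 × 68.411° − 90° = 46.821°.

46.82°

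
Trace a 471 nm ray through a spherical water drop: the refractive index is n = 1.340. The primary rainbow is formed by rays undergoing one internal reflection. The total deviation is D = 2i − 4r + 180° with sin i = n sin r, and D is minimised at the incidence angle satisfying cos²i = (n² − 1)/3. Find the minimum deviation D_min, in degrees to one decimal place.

138.9°

cos²i = (1.79560 − 1)/3 = 0.26520; i = arccos(0.51498) = 59.004°.
sin r = sin 59.004°/1.340 = 0.63971; r = 39.770°.
D_min = 2·59.004° − 4·39.770° + 180° = 138.929°.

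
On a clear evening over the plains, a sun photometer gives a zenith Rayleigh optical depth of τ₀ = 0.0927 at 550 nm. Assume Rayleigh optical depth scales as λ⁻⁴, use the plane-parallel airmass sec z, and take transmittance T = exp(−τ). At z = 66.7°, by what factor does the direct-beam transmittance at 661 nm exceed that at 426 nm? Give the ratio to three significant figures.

Airmass: sec 66.7° = 2.5282.
τ(661 nm) = 0.0927 × (550/661)⁴ × 2.5282 = 0.0927 × 0.4793 × 2.5282 = 0.1123.
τ(426 nm) = 0.0927 × (550/426)⁴ × 2.5282 = 0.0927 × 2.7785 × 2.5282 = 0.6512.
T(661)/T(426) = exp(τ_B − τ_A) = exp(0.5388) = 1.7140.

1.71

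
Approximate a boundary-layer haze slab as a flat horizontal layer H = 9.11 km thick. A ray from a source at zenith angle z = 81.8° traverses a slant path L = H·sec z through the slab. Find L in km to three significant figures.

sec z = 1/cos 81.8° = 7.0112.
L = 9.11 × 7.0112 = 63.872 km.

63.9 km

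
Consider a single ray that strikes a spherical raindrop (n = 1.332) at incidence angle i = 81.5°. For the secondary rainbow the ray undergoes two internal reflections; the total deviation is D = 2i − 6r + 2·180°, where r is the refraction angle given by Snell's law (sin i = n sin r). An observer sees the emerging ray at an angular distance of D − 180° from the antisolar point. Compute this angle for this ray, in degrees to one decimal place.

sin r = sin 81.5° / 1.332 = 0.9890/1.332 = 0.7425; r = 47.95°.
D = 2·81.5° − 6·47.95° + 2·180° = 163.00° − 287.67° + 360° = 235.33°.
Angle from antisolar point = D − 180° = 55.33°.

55.3°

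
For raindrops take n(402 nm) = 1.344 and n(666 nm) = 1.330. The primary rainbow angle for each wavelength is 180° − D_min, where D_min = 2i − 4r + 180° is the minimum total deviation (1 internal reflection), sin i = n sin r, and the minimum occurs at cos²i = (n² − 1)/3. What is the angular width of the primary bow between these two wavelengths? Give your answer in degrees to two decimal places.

At 402 nm (n = 1.344): cos²i = 0.26878 → i = 58.772°, r = 39.512°, D_min = 139.495°, rainbow angle = 40.505°.
At 666 nm (n = 1.330): cos²i = 0.25630 → i = 59.585°, r = 40.422°, D_min = 137.484°, rainbow angle = 42.516°.
Angular width = |40.505° − 42.516°| = 2.011°.

2.01°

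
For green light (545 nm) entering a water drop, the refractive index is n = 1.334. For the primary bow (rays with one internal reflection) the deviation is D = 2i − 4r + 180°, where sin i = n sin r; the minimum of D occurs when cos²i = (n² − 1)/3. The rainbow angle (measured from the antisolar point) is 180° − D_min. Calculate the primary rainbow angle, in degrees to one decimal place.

41.9°

cos²i = (1.77956 − 1)/3 = 0.25985; i = arccos(0.50976) = 59.352°.
sin r = sin 59.352°/1.334 = 0.64492; r = 40.159°.
D_min = 2·59.352° − 4·40.159° + 180° = 138.067°.
Rainbow angle = 180° − D_min = 41.933°.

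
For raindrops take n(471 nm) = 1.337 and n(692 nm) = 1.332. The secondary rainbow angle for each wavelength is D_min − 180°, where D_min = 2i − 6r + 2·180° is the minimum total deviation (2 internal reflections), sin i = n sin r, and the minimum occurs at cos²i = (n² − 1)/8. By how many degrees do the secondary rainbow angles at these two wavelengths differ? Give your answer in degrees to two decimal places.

1.31°

At 471 nm (n = 1.337): cos²i = 0.09845 → i = 71.714°, r = 45.249°, D_min = 231.934°, rainbow angle = 51.934°.
At 692 nm (n = 1.332): cos²i = 0.09678 → i = 71.875°, r = 45.520°, D_min = 230.628°, rainbow angle = 50.628°.
Angular width = |51.934° − 50.628°| = 1.305°.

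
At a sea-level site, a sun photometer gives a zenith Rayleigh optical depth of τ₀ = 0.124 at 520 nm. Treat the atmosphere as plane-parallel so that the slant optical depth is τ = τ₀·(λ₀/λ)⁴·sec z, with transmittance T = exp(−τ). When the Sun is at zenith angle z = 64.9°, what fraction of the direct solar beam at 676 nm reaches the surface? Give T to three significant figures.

sec 64.9° = 2.3574.
τ = 0.124 × (520/676)⁴ × 2.3574 = 0.124 × 0.3501 × 2.3574 = 0.1023.
T = exp(−0.1023) = 0.9027.

0.903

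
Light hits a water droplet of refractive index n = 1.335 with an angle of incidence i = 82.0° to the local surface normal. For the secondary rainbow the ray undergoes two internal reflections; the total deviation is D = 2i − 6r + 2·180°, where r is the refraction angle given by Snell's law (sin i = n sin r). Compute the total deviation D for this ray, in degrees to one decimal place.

236.7°

sin r = sin 82.0° / 1.335 = 0.9903/1.335 = 0.7418; r = 47.88°.
D = 2·82.0° − 6·47.88° + 2·180° = 164.00° − 287.30° + 360° = 236.70°.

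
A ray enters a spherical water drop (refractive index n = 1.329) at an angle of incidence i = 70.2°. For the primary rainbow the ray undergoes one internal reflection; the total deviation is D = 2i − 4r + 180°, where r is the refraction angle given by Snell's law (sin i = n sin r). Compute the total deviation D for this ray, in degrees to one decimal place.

sin r = sin 70.2° / 1.329 = 0.9409/1.329 = 0.7080; r = 45.07°.
D = 2·70.2° − 4·45.07° + 180° = 140.40° − 180.28° + 180° = 140.12°.

140.1°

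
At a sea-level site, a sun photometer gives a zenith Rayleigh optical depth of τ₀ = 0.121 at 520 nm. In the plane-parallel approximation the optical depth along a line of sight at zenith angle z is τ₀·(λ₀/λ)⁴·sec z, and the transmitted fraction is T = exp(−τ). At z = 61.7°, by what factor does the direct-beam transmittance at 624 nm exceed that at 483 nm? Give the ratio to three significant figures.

Airmass: sec 61.7° = 2.1093.
τ(624 nm) = 0.121 × (520/624)⁴ × 2.1093 = 0.121 × 0.4823 × 2.1093 = 0.1231.
τ(483 nm) = 0.121 × (520/483)⁴ × 2.1093 = 0.121 × 1.3435 × 2.1093 = 0.3429.
T(624)/T(483) = exp(τ_B − τ_A) = exp(0.2198) = 1.2458.

1.25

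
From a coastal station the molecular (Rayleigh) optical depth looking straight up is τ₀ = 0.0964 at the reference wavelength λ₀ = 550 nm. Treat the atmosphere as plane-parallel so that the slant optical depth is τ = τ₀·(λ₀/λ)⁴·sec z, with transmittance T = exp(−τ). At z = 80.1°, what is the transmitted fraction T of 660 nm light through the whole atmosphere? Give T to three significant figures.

sec 80.1° = 5.8164.
τ = 0.0964 × (550/660)⁴ × 5.8164 = 0.0964 × 0.4823 × 5.8164 = 0.2704.
T = exp(−0.2704) = 0.7631.

0.763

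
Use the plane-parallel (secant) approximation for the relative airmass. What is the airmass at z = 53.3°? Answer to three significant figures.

1.67

X = sec z = 1/cos 53.3° = 1/0.5976 = 1.6733.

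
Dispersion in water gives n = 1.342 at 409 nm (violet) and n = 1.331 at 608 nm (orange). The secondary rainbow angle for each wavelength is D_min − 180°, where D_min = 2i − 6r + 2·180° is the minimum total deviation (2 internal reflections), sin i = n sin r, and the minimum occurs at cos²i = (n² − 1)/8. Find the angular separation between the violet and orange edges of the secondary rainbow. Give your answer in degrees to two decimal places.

2.86°

At 409 nm (n = 1.342): cos²i = 0.10012 → i = 71.554°, r = 44.981°, D_min = 233.222°, rainbow angle = 53.222°.
At 608 nm (n = 1.331): cos²i = 0.09645 → i = 71.907°, r = 45.575°, D_min = 230.365°, rainbow angle = 50.365°.
Angular width = |53.222° − 50.365°| = 2.857°.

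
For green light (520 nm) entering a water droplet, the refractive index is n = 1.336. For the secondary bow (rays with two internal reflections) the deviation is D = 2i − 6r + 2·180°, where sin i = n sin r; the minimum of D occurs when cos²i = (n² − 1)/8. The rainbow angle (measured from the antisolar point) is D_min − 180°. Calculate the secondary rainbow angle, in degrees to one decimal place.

51.7°

cos²i = (1.78490 − 1)/8 = 0.09811; i = arccos(0.31323) = 71.746°.
sin r = sin 71.746°/1.336 = 0.71084; r = 45.303°.
D_min = 2·71.746° − 6·45.303° + 360° = 231.674°.
Rainbow angle = D_min − 180° = 51.674°.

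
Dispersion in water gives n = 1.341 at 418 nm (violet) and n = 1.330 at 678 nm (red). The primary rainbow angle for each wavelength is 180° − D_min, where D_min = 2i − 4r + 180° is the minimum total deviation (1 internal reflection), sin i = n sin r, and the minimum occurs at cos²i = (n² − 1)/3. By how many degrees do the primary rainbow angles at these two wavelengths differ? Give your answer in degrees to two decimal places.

1.59°

At 418 nm (n = 1.341): cos²i = 0.26609 → i = 58.946°, r = 39.705°, D_min = 139.071°, rainbow angle = 40.929°.
At 678 nm (n = 1.330): cos²i = 0.25630 → i = 59.585°, r = 40.422°, D_min = 137.484°, rainbow angle = 42.516°.
Angular width = |40.929° − 42.516°| = 1.588°.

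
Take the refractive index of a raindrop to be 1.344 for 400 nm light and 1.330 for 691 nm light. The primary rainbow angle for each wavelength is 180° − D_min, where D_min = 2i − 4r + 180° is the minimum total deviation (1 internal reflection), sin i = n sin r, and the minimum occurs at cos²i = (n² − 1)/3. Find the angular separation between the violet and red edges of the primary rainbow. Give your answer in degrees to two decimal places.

At 400 nm (n = 1.344): cos²i = 0.26878 → i = 58.772°, r = 39.512°, D_min = 139.495°, rainbow angle = 40.505°.
At 691 nm (n = 1.330): cos²i = 0.25630 → i = 59.585°, r = 40.422°, D_min = 137.484°, rainbow angle = 42.516°.
Angular width = |40.505° − 42.516°| = 2.011°.

2.01°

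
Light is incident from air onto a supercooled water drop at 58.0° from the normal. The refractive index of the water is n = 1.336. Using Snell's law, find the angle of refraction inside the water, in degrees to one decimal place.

39.4°

Snell: sin θ_r = sin θ_i / n = sin 58.0° / 1.336 = 0.8480 / 1.336 = 0.6348.
θ_r = arcsin(0.6348) = 39.40°.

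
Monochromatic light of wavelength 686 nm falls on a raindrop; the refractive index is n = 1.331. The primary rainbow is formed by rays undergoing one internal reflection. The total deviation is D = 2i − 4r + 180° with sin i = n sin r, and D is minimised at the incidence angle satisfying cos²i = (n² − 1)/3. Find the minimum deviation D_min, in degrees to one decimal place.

137.6°

cos²i = (1.77156 − 1)/3 = 0.25719; i = arccos(0.50714) = 59.527°.
sin r = sin 59.527°/1.331 = 0.64753; r = 40.356°.
D_min = 2·59.527° − 4·40.356° + 180° = 137.630°.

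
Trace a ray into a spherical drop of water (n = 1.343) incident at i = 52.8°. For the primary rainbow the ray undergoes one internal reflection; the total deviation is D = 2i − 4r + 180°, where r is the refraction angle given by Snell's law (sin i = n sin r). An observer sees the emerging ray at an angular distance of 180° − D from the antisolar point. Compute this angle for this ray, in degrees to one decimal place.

39.9°

sin r = sin 52.8° / 1.343 = 0.7965/1.343 = 0.5931; r = 36.38°.
D = 2·52.8° − 4·36.38° + 180° = 105.60° − 145.51° + 180° = 140.09°.
Angle from antisolar point = 180° − D = 39.91°.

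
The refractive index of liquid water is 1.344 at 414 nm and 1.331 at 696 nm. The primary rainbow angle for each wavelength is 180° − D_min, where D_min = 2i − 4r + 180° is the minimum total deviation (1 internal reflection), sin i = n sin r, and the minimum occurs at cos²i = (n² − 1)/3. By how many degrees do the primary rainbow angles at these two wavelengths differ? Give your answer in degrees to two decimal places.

1.86°

At 414 nm (n = 1.344): cos²i = 0.26878 → i = 58.772°, r = 39.512°, D_min = 139.495°, rainbow angle = 40.505°.
At 696 nm (n = 1.331): cos²i = 0.25719 → i = 59.527°, r = 40.356°, D_min = 137.630°, rainbow angle = 42.370°.
Angular width = |40.505° − 42.370°| = 1.865°.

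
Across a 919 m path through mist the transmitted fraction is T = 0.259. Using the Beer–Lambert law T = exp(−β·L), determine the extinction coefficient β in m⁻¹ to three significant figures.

Beer–Lambert: T = exp(−βL) ⇒ β = −ln(T)/L = −ln(0.259)/919 = 1.3509/919 = 0.00147 m⁻¹.

0.00147 m⁻¹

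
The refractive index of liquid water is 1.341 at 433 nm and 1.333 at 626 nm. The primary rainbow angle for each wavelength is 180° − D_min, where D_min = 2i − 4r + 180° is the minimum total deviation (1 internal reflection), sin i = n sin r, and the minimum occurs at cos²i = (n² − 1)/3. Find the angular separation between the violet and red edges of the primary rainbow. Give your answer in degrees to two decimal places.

At 433 nm (n = 1.341): cos²i = 0.26609 → i = 58.946°, r = 39.705°, D_min = 139.071°, rainbow angle = 40.929°.
At 626 nm (n = 1.333): cos²i = 0.25896 → i = 59.410°, r = 40.225°, D_min = 137.922°, rainbow angle = 42.078°.
Angular width = |40.929° − 42.078°| = 1.149°.

1.15°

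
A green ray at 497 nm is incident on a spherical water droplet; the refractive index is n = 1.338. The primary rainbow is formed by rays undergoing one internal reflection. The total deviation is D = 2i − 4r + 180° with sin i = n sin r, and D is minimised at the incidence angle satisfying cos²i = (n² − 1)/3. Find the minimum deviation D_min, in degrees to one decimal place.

cos²i = (1.79024 − 1)/3 = 0.26341; i = arccos(0.51324) = 59.120°.
sin r = sin 59.120°/1.338 = 0.64144; r = 39.899°.
D_min = 2·59.120° − 4·39.899° + 180° = 138.643°.

138.6°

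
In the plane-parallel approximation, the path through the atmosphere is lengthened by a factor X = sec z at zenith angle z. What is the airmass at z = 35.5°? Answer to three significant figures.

X = sec z = 1/cos 35.5° = 1/0.8141 = 1.2283.

1.23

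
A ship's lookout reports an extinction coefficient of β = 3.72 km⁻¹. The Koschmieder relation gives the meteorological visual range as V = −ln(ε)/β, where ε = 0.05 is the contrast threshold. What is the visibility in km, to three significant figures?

V = −ln(0.05) / 3.72 = 2.996 / 3.72 = 0.8053 km.

0.805 km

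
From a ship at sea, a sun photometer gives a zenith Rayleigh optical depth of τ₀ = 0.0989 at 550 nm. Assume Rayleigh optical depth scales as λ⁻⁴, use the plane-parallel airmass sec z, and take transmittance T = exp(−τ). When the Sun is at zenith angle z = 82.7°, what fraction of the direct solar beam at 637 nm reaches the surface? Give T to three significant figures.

0.649

sec 82.7° = 7.8700.
τ = 0.0989 × (550/637)⁴ × 7.8700 = 0.0989 × 0.5558 × 7.8700 = 0.4326.
T = exp(−0.4326) = 0.6488.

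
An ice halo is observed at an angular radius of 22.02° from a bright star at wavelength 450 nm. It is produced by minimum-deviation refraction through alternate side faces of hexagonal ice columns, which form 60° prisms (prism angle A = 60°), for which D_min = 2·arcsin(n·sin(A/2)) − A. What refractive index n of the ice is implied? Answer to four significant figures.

1.312

Rearranging: n = sin((D_min + A)/2) / sin(A/2).
(D_min + A)/2 = (22.02° + 60°)/2 = 41.010°.
n = sin 41.010° / sin 30° = 0.6562 / 0.5000 = 1.3124.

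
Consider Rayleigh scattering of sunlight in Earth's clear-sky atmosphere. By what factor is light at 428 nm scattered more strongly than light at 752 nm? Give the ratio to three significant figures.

Rayleigh scattering ∝ λ⁻⁴, so the ratio of coefficients is the inverse fourth power of the wavelength ratio.
σ(428)/σ(752) = (752/428)⁴ = (1.7570)⁴ = 9.53.

9.53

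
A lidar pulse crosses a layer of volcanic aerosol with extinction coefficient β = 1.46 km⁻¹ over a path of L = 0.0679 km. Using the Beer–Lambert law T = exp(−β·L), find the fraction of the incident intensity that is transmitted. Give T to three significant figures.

τ = β·L = 1.46 × 0.0679 = 0.0991.
T = exp(−0.0991) = 0.9056.

0.906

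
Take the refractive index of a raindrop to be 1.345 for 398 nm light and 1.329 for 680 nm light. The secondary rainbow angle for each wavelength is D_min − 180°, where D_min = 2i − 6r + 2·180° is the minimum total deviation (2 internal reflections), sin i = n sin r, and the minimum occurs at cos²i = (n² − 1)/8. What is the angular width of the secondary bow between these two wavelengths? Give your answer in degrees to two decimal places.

4.15°

At 398 nm (n = 1.345): cos²i = 0.10113 → i = 71.458°, r = 44.821°, D_min = 233.987°, rainbow angle = 53.987°.
At 680 nm (n = 1.329): cos²i = 0.09578 → i = 71.972°, r = 45.685°, D_min = 229.837°, rainbow angle = 49.837°.
Angular width = |53.987° − 49.837°| = 4.150°.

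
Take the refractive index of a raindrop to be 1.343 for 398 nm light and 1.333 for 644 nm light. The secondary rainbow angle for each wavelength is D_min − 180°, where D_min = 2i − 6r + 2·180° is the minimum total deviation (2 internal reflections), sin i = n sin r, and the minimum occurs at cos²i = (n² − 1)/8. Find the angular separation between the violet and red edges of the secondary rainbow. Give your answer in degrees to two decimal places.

2.59°

At 398 nm (n = 1.343): cos²i = 0.10046 → i = 71.522°, r = 44.928°, D_min = 233.478°, rainbow angle = 53.478°.
At 644 nm (n = 1.333): cos²i = 0.09711 → i = 71.843°, r = 45.466°, D_min = 230.891°, rainbow angle = 50.891°.
Angular width = |53.478° − 50.891°| = 2.587°.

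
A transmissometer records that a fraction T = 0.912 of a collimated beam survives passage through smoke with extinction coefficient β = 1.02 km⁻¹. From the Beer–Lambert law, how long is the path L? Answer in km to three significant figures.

0.0903 km

Beer–Lambert: T = exp(−βL) ⇒ L = −ln(T)/β = −ln(0.912)/1.02 = 0.0921/1.02 = 0.09031 km.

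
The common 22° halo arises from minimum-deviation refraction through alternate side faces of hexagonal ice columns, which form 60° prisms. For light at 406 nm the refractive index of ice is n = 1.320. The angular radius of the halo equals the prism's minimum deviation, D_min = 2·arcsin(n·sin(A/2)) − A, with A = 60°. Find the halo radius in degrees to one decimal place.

n·sin(A/2) = 1.320 × sin 30° = 1.320 × 0.5000 = 0.6600.
D_min = 2·arcsin(0.6600) − 60° = 2 × 41.300° − 60° = 22.600°.

22.6°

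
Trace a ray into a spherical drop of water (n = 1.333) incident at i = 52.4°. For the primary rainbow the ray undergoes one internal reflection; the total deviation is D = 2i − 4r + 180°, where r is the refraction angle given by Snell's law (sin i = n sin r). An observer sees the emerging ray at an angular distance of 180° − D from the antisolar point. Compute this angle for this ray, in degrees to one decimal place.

41.1°

sin r = sin 52.4° / 1.333 = 0.7923/1.333 = 0.5944; r = 36.47°.
D = 2·52.4° − 4·36.47° + 180° = 104.80° − 145.87° + 180° = 138.93°.
Angle from antisolar point = 180° − D = 41.07°.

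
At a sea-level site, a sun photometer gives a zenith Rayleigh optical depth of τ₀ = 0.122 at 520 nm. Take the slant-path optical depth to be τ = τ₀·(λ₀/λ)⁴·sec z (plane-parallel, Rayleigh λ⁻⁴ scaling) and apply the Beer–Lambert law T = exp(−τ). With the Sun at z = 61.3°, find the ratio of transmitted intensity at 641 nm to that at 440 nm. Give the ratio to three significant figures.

Airmass: sec 61.3° = 2.0824.
τ(641 nm) = 0.122 × (520/641)⁴ × 2.0824 = 0.122 × 0.4331 × 2.0824 = 0.1100.
τ(440 nm) = 0.122 × (520/440)⁴ × 2.0824 = 0.122 × 1.9508 × 2.0824 = 0.4956.
T(641)/T(440) = exp(τ_B − τ_A) = exp(0.3856) = 1.4704.

1.47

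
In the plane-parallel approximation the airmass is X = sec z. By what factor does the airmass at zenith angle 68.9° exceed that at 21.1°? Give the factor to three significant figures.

2.59

X(68.9°)/X(21.1°) = sec 68.9° / sec 21.1° = cos 21.1° / cos 68.9° = 0.9330/0.3600 = 2.5916.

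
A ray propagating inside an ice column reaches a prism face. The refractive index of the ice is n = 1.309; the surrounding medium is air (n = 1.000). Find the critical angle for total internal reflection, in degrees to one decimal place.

sin θ_c = n_air / n = 1.000 / 1.309 = 0.7639.
θ_c = arcsin(0.7639) = 49.81°.

49.8°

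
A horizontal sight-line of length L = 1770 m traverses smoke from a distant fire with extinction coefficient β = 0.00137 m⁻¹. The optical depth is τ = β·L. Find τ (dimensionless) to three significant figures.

2.42

τ = β·L = 0.00137 × 1770 = 2.4249.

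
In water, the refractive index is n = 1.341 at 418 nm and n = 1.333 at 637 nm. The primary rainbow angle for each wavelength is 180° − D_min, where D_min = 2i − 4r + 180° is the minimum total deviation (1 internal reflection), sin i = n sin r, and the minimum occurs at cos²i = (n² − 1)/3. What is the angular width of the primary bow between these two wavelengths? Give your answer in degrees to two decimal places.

1.15°

At 418 nm (n = 1.341): cos²i = 0.26609 → i = 58.946°, r = 39.705°, D_min = 139.071°, rainbow angle = 40.929°.
At 637 nm (n = 1.333): cos²i = 0.25896 → i = 59.410°, r = 40.225°, D_min = 137.922°, rainbow angle = 42.078°.
Angular width = |40.929° − 42.078°| = 1.149°.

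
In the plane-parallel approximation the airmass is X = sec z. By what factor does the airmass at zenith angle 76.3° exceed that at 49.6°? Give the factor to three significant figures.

2.74

X(76.3°)/X(49.6°) = sec 76.3° / sec 49.6° = cos 49.6° / cos 76.3° = 0.6481/0.2368 = 2.7366.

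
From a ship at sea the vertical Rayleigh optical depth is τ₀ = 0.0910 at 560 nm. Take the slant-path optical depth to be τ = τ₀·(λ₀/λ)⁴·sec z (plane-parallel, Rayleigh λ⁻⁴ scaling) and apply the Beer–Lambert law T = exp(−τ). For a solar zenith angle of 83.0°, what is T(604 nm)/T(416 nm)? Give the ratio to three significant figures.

6.69

Airmass: sec 83.0° = 8.2055.
τ(604 nm) = 0.0910 × (560/604)⁴ × 8.2055 = 0.0910 × 0.7389 × 8.2055 = 0.5518.
τ(416 nm) = 0.0910 × (560/416)⁴ × 8.2055 = 0.0910 × 3.2838 × 8.2055 = 2.4520.
T(604)/T(416) = exp(τ_B − τ_A) = exp(1.9003) = 6.6877.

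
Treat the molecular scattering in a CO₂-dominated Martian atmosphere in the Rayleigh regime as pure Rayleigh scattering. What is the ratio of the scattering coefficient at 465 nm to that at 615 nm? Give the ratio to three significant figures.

Rayleigh scattering ∝ λ⁻⁴, so the ratio of coefficients is the inverse fourth power of the wavelength ratio.
σ(465)/σ(615) = (615/465)⁴ = (1.3226)⁴ = 3.06.

3.06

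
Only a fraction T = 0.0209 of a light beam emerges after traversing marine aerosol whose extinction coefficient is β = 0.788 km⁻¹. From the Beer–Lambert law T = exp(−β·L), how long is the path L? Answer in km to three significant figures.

4.91 km

Beer–Lambert: T = exp(−βL) ⇒ L = −ln(T)/β = −ln(0.0209)/0.788 = 3.8680/0.788 = 4.909 km.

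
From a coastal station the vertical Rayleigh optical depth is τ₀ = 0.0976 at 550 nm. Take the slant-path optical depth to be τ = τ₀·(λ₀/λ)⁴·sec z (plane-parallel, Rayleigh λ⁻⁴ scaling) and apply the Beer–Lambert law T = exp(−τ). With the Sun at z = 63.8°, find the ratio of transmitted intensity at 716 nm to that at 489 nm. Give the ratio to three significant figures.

Airmass: sec 63.8° = 2.2650.
τ(716 nm) = 0.0976 × (550/716)⁴ × 2.2650 = 0.0976 × 0.3482 × 2.2650 = 0.0770.
τ(489 nm) = 0.0976 × (550/489)⁴ × 2.2650 = 0.0976 × 1.6004 × 2.2650 = 0.3538.
T(716)/T(489) = exp(τ_B − τ_A) = exp(0.2768) = 1.3189.

1.32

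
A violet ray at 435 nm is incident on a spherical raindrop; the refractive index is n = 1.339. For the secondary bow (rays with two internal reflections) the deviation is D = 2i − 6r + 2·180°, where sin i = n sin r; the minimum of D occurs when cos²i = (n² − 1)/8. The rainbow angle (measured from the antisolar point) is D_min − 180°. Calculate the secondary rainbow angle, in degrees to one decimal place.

cos²i = (1.79292 − 1)/8 = 0.09912; i = arccos(0.31483) = 71.650°.
sin r = sin 71.650°/1.339 = 0.70885; r = 45.141°.
D_min = 2·71.650° − 6·45.141° + 360° = 232.451°.
Rainbow angle = D_min − 180° = 52.451°.

52.5°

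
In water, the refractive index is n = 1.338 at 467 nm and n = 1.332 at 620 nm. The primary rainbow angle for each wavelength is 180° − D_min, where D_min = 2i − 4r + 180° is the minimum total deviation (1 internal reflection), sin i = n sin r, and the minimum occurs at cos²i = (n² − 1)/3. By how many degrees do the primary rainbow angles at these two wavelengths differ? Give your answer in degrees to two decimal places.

At 467 nm (n = 1.338): cos²i = 0.26341 → i = 59.120°, r = 39.899°, D_min = 138.643°, rainbow angle = 41.357°.
At 620 nm (n = 1.332): cos²i = 0.25807 → i = 59.469°, r = 40.290°, D_min = 137.776°, rainbow angle = 42.224°.
Angular width = |41.357° − 42.224°| = 0.867°.

0.87°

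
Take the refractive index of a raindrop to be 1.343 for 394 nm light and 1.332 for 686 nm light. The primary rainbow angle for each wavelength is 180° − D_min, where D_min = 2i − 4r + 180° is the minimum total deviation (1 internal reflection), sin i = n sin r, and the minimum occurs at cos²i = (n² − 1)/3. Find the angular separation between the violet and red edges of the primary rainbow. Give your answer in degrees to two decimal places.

At 394 nm (n = 1.343): cos²i = 0.26788 → i = 58.830°, r = 39.577°, D_min = 139.354°, rainbow angle = 40.646°.
At 686 nm (n = 1.332): cos²i = 0.25807 → i = 59.469°, r = 40.290°, D_min = 137.776°, rainbow angle = 42.224°.
Angular width = |40.646° − 42.224°| = 1.578°.

1.58°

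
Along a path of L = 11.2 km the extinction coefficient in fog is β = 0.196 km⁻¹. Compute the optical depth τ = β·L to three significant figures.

2.20

τ = β·L = 0.196 × 11.2 = 2.1952.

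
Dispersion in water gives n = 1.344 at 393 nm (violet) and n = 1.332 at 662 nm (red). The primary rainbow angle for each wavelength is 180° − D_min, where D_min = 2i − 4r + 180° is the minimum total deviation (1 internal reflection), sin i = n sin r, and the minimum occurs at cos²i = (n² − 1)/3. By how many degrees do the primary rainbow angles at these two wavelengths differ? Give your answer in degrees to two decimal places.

1.72°

At 393 nm (n = 1.344): cos²i = 0.26878 → i = 58.772°, r = 39.512°, D_min = 139.495°, rainbow angle = 40.505°.
At 662 nm (n = 1.332): cos²i = 0.25807 → i = 59.469°, r = 40.290°, D_min = 137.776°, rainbow angle = 42.224°.
Angular width = |40.505° − 42.224°| = 1.719°.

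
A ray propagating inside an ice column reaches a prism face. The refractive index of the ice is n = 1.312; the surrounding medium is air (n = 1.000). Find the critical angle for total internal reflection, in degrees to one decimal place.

49.7°

sin θ_c = n_air / n = 1.000 / 1.312 = 0.7622.
θ_c = arcsin(0.7622) = 49.66°.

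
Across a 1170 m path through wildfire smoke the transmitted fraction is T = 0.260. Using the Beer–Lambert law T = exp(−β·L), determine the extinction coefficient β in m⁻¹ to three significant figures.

0.00115 m⁻¹

Beer–Lambert: T = exp(−βL) ⇒ β = −ln(T)/L = −ln(0.260)/1170 = 1.3471/1170 = 0.001151 m⁻¹.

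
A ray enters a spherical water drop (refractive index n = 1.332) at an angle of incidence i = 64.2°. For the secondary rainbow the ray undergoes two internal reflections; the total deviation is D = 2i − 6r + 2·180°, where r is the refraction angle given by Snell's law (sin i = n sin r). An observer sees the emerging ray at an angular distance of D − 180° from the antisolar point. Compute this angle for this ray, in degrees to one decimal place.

sin r = sin 64.2° / 1.332 = 0.9003/1.332 = 0.6759; r = 42.53°.
D = 2·64.2° − 6·42.53° + 2·180° = 128.40° − 255.15° + 360° = 233.25°.
Angle from antisolar point = D − 180° = 53.25°.

53.2°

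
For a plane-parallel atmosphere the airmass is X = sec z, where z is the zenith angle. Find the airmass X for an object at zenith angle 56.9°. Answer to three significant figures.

1.83

X = sec z = 1/cos 56.9° = 1/0.5461 = 1.8312.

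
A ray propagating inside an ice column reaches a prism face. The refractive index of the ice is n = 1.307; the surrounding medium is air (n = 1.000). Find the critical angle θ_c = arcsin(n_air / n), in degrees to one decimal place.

49.9°

sin θ_c = n_air / n = 1.000 / 1.307 = 0.7651.
θ_c = arcsin(0.7651) = 49.92°.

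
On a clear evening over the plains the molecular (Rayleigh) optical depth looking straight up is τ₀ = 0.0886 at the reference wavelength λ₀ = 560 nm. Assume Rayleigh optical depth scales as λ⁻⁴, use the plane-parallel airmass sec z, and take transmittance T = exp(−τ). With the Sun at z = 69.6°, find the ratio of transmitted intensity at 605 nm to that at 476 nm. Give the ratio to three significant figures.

1.35

Airmass: sec 69.6° = 2.8688.
τ(605 nm) = 0.0886 × (560/605)⁴ × 2.8688 = 0.0886 × 0.7341 × 2.8688 = 0.1866.
τ(476 nm) = 0.0886 × (560/476)⁴ × 2.8688 = 0.0886 × 1.9157 × 2.8688 = 0.4869.
T(605)/T(476) = exp(τ_B − τ_A) = exp(0.3003) = 1.3503.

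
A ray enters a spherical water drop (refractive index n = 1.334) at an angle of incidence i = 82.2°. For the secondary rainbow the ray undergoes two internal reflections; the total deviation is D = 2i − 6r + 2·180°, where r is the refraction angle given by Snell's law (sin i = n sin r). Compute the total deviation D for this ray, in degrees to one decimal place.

236.6°

sin r = sin 82.2° / 1.334 = 0.9907/1.334 = 0.7427; r = 47.96°.
D = 2·82.2° − 6·47.96° + 2·180° = 164.40° − 287.77° + 360° = 236.63°.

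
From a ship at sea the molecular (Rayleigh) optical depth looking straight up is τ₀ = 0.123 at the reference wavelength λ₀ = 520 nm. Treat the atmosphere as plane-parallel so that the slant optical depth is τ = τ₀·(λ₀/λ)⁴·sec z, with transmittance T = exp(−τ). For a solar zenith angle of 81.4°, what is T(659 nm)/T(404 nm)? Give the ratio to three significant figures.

Airmass: sec 81.4° = 6.6874.
τ(659 nm) = 0.123 × (520/659)⁴ × 6.6874 = 0.123 × 0.3877 × 6.6874 = 0.3189.
τ(404 nm) = 0.123 × (520/404)⁴ × 6.6874 = 0.123 × 2.7447 × 6.6874 = 2.2576.
T(659)/T(404) = exp(τ_B − τ_A) = exp(1.9387) = 6.9499.

6.95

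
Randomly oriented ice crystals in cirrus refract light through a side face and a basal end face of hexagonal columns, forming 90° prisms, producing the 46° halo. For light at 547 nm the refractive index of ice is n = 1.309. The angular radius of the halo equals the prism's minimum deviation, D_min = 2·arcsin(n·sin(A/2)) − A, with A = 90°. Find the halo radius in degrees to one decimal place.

n·sin(A/2) = 1.309 × sin 45° = 1.309 × 0.7071 = 0.9256.
D_min = 2·arcsin(0.9256) − 90° = 2 × 67.759° − 90° = 45.519°.

45.5°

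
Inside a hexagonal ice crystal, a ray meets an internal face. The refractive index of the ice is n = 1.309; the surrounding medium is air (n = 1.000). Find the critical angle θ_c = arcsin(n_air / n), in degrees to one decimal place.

49.8°

sin θ_c = n_air / n = 1.000 / 1.309 = 0.7639.
θ_c = arcsin(0.7639) = 49.81°.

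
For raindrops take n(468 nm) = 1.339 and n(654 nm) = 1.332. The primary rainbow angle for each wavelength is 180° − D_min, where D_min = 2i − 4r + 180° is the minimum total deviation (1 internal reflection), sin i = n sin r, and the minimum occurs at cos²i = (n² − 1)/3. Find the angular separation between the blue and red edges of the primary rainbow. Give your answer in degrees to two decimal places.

At 468 nm (n = 1.339): cos²i = 0.26431 → i = 59.062°, r = 39.834°, D_min = 138.786°, rainbow angle = 41.214°.
At 654 nm (n = 1.332): cos²i = 0.25807 → i = 59.469°, r = 40.290°, D_min = 137.776°, rainbow angle = 42.224°.
Angular width = |41.214° − 42.224°| = 1.010°.

1.01°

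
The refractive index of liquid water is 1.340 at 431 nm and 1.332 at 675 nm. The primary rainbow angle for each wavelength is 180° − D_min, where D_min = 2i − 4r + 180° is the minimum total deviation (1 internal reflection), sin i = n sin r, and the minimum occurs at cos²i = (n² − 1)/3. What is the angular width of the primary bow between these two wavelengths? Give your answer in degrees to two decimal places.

1.15°

At 431 nm (n = 1.340): cos²i = 0.26520 → i = 59.004°, r = 39.770°, D_min = 138.929°, rainbow angle = 41.071°.
At 675 nm (n = 1.332): cos²i = 0.25807 → i = 59.469°, r = 40.290°, D_min = 137.776°, rainbow angle = 42.224°.
Angular width = |41.071° − 42.224°| = 1.153°.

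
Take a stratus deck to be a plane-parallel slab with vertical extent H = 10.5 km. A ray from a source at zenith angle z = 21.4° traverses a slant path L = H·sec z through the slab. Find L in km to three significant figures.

sec z = 1/cos 21.4° = 1.0740.
L = 10.5 × 1.0740 = 11.278 km.

11.3 km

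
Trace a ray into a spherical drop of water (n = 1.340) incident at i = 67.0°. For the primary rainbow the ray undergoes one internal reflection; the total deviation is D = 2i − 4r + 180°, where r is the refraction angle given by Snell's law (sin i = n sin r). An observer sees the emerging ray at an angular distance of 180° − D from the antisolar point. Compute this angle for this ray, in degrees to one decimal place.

39.6°

sin r = sin 67.0° / 1.340 = 0.9205/1.340 = 0.6869; r = 43.39°.
D = 2·67.0° − 4·43.39° + 180° = 134.00° − 173.55° + 180° = 140.45°.
Angle from antisolar point = 180° − D = 39.55°.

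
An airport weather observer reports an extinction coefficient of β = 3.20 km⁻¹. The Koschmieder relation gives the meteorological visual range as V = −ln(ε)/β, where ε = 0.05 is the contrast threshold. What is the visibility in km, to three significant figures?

V = −ln(0.05) / 3.20 = 2.996 / 3.20 = 0.9362 km.

0.936 km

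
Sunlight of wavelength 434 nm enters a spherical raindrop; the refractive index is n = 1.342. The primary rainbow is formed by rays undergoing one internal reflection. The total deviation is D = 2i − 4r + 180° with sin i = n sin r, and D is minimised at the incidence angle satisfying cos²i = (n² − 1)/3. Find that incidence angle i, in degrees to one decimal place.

58.9°

cos²i = (1.342² − 1)/3 = (1.80096 − 1)/3 = 0.26699.
cos i = 0.51671, so i = 58.888°.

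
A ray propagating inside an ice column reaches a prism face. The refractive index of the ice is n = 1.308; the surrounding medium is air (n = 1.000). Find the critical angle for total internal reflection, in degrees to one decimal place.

49.9°

sin θ_c = n_air / n = 1.000 / 1.308 = 0.7645.
θ_c = arcsin(0.7645) = 49.86°.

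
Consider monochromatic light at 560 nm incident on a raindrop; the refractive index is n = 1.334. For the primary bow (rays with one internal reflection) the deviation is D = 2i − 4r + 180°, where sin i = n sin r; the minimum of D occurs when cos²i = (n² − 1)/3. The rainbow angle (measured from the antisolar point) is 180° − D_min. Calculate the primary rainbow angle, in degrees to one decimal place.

cos²i = (1.77956 − 1)/3 = 0.25985; i = arccos(0.50976) = 59.352°.
sin r = sin 59.352°/1.334 = 0.64492; r = 40.159°.
D_min = 2·59.352° − 4·40.159° + 180° = 138.067°.
Rainbow angle = 180° − D_min = 41.933°.

41.9°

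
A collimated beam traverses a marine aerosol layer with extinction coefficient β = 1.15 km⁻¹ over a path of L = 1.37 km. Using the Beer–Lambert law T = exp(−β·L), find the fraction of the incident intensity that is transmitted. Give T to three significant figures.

τ = β·L = 1.15 × 1.37 = 1.5755.
T = exp(−1.5755) = 0.2069.

0.207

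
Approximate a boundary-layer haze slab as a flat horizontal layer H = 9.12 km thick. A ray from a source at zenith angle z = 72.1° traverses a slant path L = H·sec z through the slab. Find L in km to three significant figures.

29.7 km

sec z = 1/cos 72.1° = 3.2535.
L = 9.12 × 3.2535 = 29.672 km.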